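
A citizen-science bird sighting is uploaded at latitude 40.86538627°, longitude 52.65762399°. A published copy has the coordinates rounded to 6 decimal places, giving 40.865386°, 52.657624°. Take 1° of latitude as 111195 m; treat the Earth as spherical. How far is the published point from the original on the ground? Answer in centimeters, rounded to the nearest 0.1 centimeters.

3.0 centimeters

The latitude changed by +0.00000027° and the longitude by -0.00000001°.
N–S: 0.00000027° × 111195 m/° = 0.0300227 m.
E–W at 40.8654°: -0.00000001° × 111195 × cos 40.8654° = -0.00000001 × 111195 × 0.7562 ≈ -0.000840911 m.
Distance: √(0.0300227² + 0.000840911²) ≈ 0.0300344 m.
That is 0.0300344 m = 3.0034 cm.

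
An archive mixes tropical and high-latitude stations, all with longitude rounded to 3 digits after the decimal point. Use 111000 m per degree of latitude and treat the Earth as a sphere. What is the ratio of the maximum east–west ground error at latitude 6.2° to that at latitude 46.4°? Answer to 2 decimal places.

1.44

Rounding to 3 decimal places leaves the longitude within ±0.0005° of the true value.
Error at 6.2° = 0.0005° × 111000 × cos 6.2° ≈ 55.5 × 0.9942 = 55.175 m.
At 46.4°: 0.0005° × 111000 × cos 46.4° = 0.0005 × 111000 × 0.6896 ≈ 38.274 m.
The ratio reduces to cos 6.2° / cos 46.4° = 0.9942/0.6896 ≈ 1.4416.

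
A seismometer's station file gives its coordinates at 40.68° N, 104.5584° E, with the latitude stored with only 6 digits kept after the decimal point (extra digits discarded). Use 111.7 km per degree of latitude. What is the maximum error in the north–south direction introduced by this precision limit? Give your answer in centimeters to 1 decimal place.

Truncating at 6 decimal places can drop up to a full unit in the last place, so the latitude may be off by as much as 1e-06°.
Along the meridian that is 1e-06° × 111700 m/° = 0.1117 m.
That is 0.1117 m = 11.17 cm.

11.2 centimeters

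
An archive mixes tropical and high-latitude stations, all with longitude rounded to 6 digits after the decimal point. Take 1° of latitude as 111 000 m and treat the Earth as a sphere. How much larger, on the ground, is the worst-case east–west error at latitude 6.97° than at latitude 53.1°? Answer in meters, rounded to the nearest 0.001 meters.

Rounding to 6 decimal places leaves the longitude within ±5e-07° of the true value.
Error at 6.97° = 5e-07° × 111000 × cos 6.97° ≈ 0.0555 × 0.9926 = 0.05509 m.
Error at 53.1° = 5e-07° × 111000 × cos 53.1° ≈ 0.0555 × 0.6004 = 0.033323 m.
Difference: 0.05509 − 0.033323 = 0.021767 m.

0.022 meters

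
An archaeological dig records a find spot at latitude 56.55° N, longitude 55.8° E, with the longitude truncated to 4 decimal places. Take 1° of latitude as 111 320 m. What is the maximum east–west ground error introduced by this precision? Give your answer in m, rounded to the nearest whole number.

Truncating at 4 decimal places can drop up to a full unit in the last place, so the longitude may be off by as much as 0.0001°.
At latitude 56.55° a degree of longitude spans 111320 m × cos 56.55° = 111320 × 0.5512 ≈ 61360.6 m.
So at most 0.0001° × 61360.6 ≈ 6.13606 m east–west.

6 m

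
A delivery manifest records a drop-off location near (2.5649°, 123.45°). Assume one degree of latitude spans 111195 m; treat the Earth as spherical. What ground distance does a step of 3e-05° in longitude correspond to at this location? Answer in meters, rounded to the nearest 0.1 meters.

One degree of longitude here spans 111195 × cos 2.5649° = 111195 × 0.9990 ≈ 111084 m; 3e-05° of that is 3.33251 m.

3.3 meters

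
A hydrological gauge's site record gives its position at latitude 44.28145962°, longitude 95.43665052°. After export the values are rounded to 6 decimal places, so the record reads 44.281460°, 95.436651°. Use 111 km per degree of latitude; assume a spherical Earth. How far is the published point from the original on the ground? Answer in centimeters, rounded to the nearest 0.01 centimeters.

Δlat = 44.28145962 − 44.281460 = -0.00000038°; Δlon = 95.43665052 − 95.436651 = -0.00000048°.
North–south shift: -0.00000038 × 111000 = -0.04218 m.
East–west at this latitude: -0.00000048° × 111000 × cos 44.2815° ≈ -0.00000048 × 79467 = -0.0381441 m.
Distance: √(0.04218² + 0.0381441²) ≈ 0.0568694 m.
That is 0.0568694 m = 5.6869 cm.

5.69 centimeters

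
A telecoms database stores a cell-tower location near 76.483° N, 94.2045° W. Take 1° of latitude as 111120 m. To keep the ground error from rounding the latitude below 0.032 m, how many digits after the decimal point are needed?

One degree of latitude covers 111120 m.
With N decimal places the half-ulp bound is 0.5·10⁻ᴺ°, or 0.5·10⁻ᴺ × 111120 m on the ground.
Setting 55560 × 10⁻ᴺ ≤ 0.032 gives 10ᴺ ≥ 1.736e+06, i.e. N ≥ 6.24.
So 7 decimal places suffice (0.00556 m); 6 would allow up to 0.0556 m.

7 decimal places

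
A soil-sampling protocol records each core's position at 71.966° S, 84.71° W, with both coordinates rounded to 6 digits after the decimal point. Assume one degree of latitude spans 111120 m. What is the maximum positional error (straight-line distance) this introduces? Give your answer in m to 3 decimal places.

0.058 m

Rounding to 6 decimal places leaves each coordinate within ±5e-07° of the true value.
North–south component: 5e-07° × 111120 = 0.05556 m.
Longitude error → 5e-07 × 111120 × cos 71.966° = 5e-07 × 111120 × 0.3096 ≈ 0.0172003 m.
Worst case both components are at the extreme and orthogonal: √(0.05556² + 0.0172003²) ≈ 0.0581615 m.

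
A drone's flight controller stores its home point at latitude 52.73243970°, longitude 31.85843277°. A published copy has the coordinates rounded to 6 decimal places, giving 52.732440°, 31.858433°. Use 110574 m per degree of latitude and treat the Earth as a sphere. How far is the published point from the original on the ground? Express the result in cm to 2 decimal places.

The latitude changed by -0.00000030° and the longitude by -0.00000023°.
North–south shift: -0.00000030 × 110574 = -0.0331722 m.
East–west at this latitude: -0.00000023° × 110574 × cos 52.7324° ≈ -0.00000023 × 66956.7 = -0.0154001 m.
Distance: √(0.0331722² + 0.0154001²) ≈ 0.0365726 m.
That is 0.0365726 m = 3.6573 cm.

3.66 cm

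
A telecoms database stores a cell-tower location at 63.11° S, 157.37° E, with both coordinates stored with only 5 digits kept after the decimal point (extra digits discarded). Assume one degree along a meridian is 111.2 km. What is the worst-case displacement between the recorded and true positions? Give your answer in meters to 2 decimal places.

1.22 meters

Truncating at 5 decimal places can drop up to a full unit in the last place, so each coordinate may be off by as much as 1e-05°.
North–south component: 1e-05° × 111200 = 1.112 m.
Longitude error → 1e-05 × 111200 × cos 63.11° = 1e-05 × 111200 × 0.4523 ≈ 0.502934 m.
Combining orthogonally: (1.112² + 0.502934²)^½ ≈ 1.22045 m.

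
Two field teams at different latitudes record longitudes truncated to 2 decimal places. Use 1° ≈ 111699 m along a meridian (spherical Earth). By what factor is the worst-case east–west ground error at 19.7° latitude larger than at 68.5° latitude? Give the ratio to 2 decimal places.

2.57

Truncating at 2 decimal places can drop up to a full unit in the last place, so the longitude may be off by as much as 0.01°.
Error at 19.7° = 0.01° × 111699 × cos 19.7° ≈ 1117 × 0.9415 = 1051.6 m.
At 68.5°: 0.01° × 111699 × cos 68.5° = 0.01 × 111699 × 0.3665 ≈ 409.38 m.
Ratio: 1051.6 / 409.38 = cos 19.7° / cos 68.5° ≈ 2.5688.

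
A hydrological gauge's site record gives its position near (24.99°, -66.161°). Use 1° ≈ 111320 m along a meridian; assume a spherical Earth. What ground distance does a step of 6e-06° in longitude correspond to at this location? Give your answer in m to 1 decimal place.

0.6 m

At 24.99° a degree of longitude is 111320 × cos 24.99° ≈ 100898 m, so 6e-06° corresponds to 0.60539 m.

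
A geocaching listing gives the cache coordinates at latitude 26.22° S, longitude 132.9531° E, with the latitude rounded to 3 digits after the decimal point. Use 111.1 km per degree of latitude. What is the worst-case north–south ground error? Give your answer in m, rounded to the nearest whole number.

56 m

Rounding to 3 decimal places leaves the latitude within ±0.0005° of the true value.
North–south distance: 0.0005° × 111100 m/° = 55.55 m.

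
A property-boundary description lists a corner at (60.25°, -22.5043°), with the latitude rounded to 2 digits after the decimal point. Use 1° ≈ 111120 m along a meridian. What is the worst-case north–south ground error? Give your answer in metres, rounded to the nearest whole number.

Rounding to 2 decimal places leaves the latitude within ±0.005° of the true value.
So the N–S error is at most 0.005 × 111120 = 555.6 m.

556 metres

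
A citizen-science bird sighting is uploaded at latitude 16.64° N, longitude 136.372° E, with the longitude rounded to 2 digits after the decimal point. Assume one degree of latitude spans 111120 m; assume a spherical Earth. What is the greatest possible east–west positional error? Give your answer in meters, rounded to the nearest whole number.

532 meters

Rounding to 2 decimal places leaves the longitude within ±0.005° of the true value.
Parallels shrink by cos φ, so at 16.64° a degree of longitude is 111120 × 0.9581 ≈ 106467 m.
East–west error: 0.005° × 106467 m/° ≈ 532.333 m.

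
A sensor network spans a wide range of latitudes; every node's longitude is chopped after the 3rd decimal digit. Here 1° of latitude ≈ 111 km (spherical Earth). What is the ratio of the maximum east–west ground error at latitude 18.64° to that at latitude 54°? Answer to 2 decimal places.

Truncating at 3 decimal places can drop up to a full unit in the last place, so the longitude may be off by as much as 0.001°.
At 18.64°: 0.001° × 111000 × cos 18.64° = 0.001 × 111000 × 0.9475 ≈ 105.18 m.
Error at 54° = 0.001° × 111000 × cos 54° ≈ 111 × 0.5878 = 65.244 m.
The ratio reduces to cos 18.64° / cos 54° = 0.9475/0.5878 ≈ 1.6121.

1.61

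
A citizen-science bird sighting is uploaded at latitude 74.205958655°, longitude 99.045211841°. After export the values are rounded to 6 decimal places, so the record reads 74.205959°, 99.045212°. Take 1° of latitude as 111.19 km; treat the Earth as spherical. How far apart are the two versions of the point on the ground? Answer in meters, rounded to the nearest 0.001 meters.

0.039 meters

The latitude changed by -0.000000345° and the longitude by -0.000000159°.
N–S: -0.000000345° × 111190 m/° = -0.0383605 m.
East–west at this latitude: -0.000000159° × 111190 × cos 74.206° ≈ -0.000000159 × 30263.7 = -0.00481193 m.
Hypotenuse of the two orthogonal shifts: √(0.0383605² + 0.00481193²) = 0.0386612 m.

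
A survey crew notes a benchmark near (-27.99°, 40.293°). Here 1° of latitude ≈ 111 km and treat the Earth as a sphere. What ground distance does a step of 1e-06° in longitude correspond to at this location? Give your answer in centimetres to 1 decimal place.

9.8 centimetres

1e-06° of longitude at 27.99° is 1e-06 × 111000 × cos 27.99° ≈ 1e-06 × 98016.3 = 0.0980163 m.
That is 0.0980163 m = 9.8016 cm.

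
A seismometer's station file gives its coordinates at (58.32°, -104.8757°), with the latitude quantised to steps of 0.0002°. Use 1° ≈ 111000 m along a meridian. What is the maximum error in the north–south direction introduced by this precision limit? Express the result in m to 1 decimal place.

With a 0.0002° grid the true value lies within half a step, ±0.0002°/2 = ±0.0001°, of the stored one.
So the N–S error is at most 0.0001 × 111000 = 11.1 m.

11.1 m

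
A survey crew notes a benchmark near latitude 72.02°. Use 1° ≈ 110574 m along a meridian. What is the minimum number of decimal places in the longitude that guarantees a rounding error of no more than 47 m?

At 72.02° one degree of longitude covers 110574 × cos 72.02° ≈ 110574 × 0.3087 ≈ 34132.5 m.
With N decimal places the half-ulp bound is 0.5·10⁻ᴺ°, or 0.5·10⁻ᴺ × 34132.5 m on the ground.
Setting 17066.3 × 10⁻ᴺ ≤ 47 gives 10ᴺ ≥ 363.1, i.e. N ≥ 2.56.
So 3 decimal places suffice (17.1 m); 2 would allow up to 171 m.

3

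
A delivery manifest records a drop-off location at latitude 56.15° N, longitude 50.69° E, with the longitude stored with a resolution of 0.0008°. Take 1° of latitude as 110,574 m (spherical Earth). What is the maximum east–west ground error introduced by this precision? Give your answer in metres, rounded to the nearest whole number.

With a 0.0008° grid the true value lies within half a step, ±0.0008°/2 = ±0.0004°, of the stored one.
Parallels shrink by cos φ, so at 56.15° a degree of longitude is 110574 × 0.5570 ≈ 61592 m.
So at most 0.0004° × 61592 ≈ 24.6368 m east–west.

25 metres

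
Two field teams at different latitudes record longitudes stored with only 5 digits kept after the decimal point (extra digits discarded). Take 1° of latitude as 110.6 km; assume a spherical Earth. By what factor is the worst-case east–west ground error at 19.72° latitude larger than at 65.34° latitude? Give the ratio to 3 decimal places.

2.256

Truncating at 5 decimal places can drop up to a full unit in the last place, so the longitude may be off by as much as 1e-05°.
Error at 19.72° = 1e-05° × 110600 × cos 19.72° ≈ 1.106 × 0.9414 = 1.0411 m.
At 65.34°: 1e-05° × 110600 × cos 65.34° = 1e-05 × 110600 × 0.4172 ≈ 0.46146 m.
The ratio reduces to cos 19.72° / cos 65.34° = 0.9414/0.4172 ≈ 2.2562.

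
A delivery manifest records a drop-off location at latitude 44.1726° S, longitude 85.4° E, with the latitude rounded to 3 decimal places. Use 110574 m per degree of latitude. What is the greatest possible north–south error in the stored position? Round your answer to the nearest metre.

Rounding to 3 decimal places leaves the latitude within ±0.0005° of the true value.
Along the meridian that is 0.0005° × 110574 m/° = 55.287 m.

55 metres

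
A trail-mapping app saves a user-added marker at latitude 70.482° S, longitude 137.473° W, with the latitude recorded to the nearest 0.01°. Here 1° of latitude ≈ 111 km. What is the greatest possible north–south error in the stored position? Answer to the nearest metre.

Rounding to 2 decimal places leaves the latitude within ±0.005° of the true value.
Along the meridian that is 0.005° × 111000 m/° = 555 m.

555 metres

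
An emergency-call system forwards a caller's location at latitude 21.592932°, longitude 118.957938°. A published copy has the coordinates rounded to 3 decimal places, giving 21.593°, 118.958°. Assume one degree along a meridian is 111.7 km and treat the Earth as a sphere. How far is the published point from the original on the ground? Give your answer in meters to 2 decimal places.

Δlat = 21.592932 − 21.593 = -0.000068°; Δlon = 118.957938 − 118.958 = -0.000062°.
North–south shift: -0.000068 × 111700 = -7.5956 m.
E–W at 21.593°: -0.000062° × 111700 × cos 21.593° = -0.000062 × 111700 × 0.9298 ≈ -6.43939 m.
Combined displacement = (7.5956² + 6.43939²)^½ ≈ 9.95785 m.

9.96 meters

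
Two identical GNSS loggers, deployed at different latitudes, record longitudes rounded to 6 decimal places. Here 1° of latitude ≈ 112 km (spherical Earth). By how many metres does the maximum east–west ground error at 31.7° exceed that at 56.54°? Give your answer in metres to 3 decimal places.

0.017 metres

Rounding to 6 decimal places leaves the longitude within ±5e-07° of the true value.
Error at 31.7° = 5e-07° × 112000 × cos 31.7° ≈ 0.056 × 0.8508 = 0.047645 m.
Error at 56.54° = 5e-07° × 112000 × cos 56.54° ≈ 0.056 × 0.5514 = 0.030876 m.
Difference: 0.047645 − 0.030876 = 0.01677 m.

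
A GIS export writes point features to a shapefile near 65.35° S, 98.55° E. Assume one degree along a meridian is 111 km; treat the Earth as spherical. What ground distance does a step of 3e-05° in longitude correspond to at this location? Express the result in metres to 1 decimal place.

1.4 metres

One degree of longitude here spans 111000 × cos 65.35° = 111000 × 0.4171 ≈ 46295.2 m; 3e-05° of that is 1.38886 m.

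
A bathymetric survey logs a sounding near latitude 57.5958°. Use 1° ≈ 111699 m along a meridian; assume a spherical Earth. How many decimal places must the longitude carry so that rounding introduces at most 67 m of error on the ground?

At 57.5958° one degree of longitude covers 111699 × cos 57.5958° ≈ 111699 × 0.5359 ≈ 59858.2 m.
Rounding to N decimal places gives at most 0.5 × 10⁻ᴺ degrees of error, i.e. 0.5 × 10⁻ᴺ × 59858.2 m.
Setting 29929.1 × 10⁻ᴺ ≤ 67 gives 10ᴺ ≥ 446.7, i.e. N ≥ 2.65.
At 2 places the error can reach 299 m, but 3 places keeps it to 29.9 m.

3 decimal places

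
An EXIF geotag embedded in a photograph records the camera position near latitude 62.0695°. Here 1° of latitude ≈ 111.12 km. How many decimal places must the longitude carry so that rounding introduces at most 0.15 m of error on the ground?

6 decimal places

At 62.0695° one degree of longitude covers 111120 × cos 62.0695° ≈ 111120 × 0.4684 ≈ 52048.6 m.
Rounding to N decimal places gives at most 0.5 × 10⁻ᴺ degrees of error, i.e. 0.5 × 10⁻ᴺ × 52048.6 m.
Setting 26024.3 × 10⁻ᴺ ≤ 0.15 gives 10ᴺ ≥ 1.735e+05, i.e. N ≥ 5.24.
So 6 decimal places suffice (0.026 m); 5 would allow up to 0.26 m.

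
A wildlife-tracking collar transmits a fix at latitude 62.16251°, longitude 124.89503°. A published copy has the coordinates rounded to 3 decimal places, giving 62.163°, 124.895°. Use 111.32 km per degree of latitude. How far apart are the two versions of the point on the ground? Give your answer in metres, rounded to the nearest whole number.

Δlat = 62.16251 − 62.163 = -0.00049°; Δlon = 124.89503 − 124.895 = +0.00003°.
North–south shift: -0.00049 × 111320 = -54.5468 m.
E–W at 62.163°: 0.00003° × 111320 × cos 62.163° = 0.00003 × 111320 × 0.4670 ≈ 1.55945 m.
Distance: √(54.5468² + 1.55945²) ≈ 54.5691 m.

55 metres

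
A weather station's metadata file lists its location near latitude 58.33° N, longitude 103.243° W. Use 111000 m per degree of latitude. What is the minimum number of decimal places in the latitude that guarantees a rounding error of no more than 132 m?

One degree of latitude covers 111000 m.
With N decimal places the half-ulp bound is 0.5·10⁻ᴺ°, or 0.5·10⁻ᴺ × 111000 m on the ground.
Need 0.5 × 111000 × 10⁻ᴺ ≤ 132 → 10⁻ᴺ ≤ 2.378e-03, so N ≥ 2.62.
N = 2 would give 555 m (too coarse); N = 3 gives 55.5 m ≤ 132 m.

3 decimal places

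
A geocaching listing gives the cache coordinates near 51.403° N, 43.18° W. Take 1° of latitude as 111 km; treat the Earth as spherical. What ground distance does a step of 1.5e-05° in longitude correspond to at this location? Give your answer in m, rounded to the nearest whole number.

1 m

At 51.403° a degree of longitude is 111000 × cos 51.403° ≈ 69246.1 m, so 1.5e-05° corresponds to 1.03869 m.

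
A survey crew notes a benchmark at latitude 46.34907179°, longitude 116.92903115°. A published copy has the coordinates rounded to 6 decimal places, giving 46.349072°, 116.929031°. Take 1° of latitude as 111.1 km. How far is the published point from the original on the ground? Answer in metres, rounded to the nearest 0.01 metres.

0.03 metres

The latitude changed by -0.00000021° and the longitude by +0.00000015°.
North–south shift: -0.00000021 × 111100 = -0.023331 m.
E–W at 46.3491°: 0.00000015° × 111100 × cos 46.3491° = 0.00000015 × 111100 × 0.6903 ≈ 0.0115032 m.
Combined displacement = (0.023331² + 0.0115032²)^½ ≈ 0.0260127 m.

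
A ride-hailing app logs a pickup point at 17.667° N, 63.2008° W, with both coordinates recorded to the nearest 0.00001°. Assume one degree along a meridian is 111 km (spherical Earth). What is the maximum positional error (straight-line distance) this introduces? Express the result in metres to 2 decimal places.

0.77 metres

Rounding to 5 decimal places leaves each coordinate within ±5e-06° of the true value.
Latitude error → 5e-06 × 111000 = 0.555 m along the meridian.
E–W at 17.667°: 5e-06° × 111000 × cos 17.667° = 5e-06 × 111000 × 0.9528 ≈ 0.528824 m.
Worst case both components are at the extreme and orthogonal: √(0.555² + 0.528824²) ≈ 0.766603 m.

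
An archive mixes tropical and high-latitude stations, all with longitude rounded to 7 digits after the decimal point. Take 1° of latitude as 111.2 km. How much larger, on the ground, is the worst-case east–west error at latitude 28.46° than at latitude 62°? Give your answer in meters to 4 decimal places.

0.0023 meters

Rounding to 7 decimal places leaves the longitude within ±5e-08° of the true value.
At 28.46°: 5e-08° × 111200 × cos 28.46° = 5e-08 × 111200 × 0.8792 ≈ 0.0048881 m.
Error at 62° = 5e-08° × 111200 × cos 62° ≈ 0.00556 × 0.4695 = 0.0026103 m.
So the lower-latitude error exceeds the higher by 0.0048881 − 0.0026103 = 0.0022778 m.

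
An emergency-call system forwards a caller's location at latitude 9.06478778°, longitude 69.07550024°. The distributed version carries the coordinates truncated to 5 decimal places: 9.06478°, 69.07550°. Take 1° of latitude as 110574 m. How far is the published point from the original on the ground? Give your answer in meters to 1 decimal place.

The latitude changed by +0.00000778° and the longitude by +0.00000024°.
N–S: 0.00000778° × 110574 m/° = 0.860266 m.
East–west at this latitude: 0.00000024° × 110574 × cos 9.06478° ≈ 0.00000024 × 109193 = 0.0262063 m.
Distance: √(0.860266² + 0.0262063²) ≈ 0.860665 m.

0.9 meters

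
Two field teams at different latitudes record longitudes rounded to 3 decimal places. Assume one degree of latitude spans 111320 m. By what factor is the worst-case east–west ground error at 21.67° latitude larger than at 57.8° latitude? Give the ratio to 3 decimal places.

Rounding to 3 decimal places leaves the longitude within ±0.0005° of the true value.
At 21.67°: 0.0005° × 111320 × cos 21.67° = 0.0005 × 111320 × 0.9293 ≈ 51.726 m.
At 57.8°: 0.0005° × 111320 × cos 57.8° = 0.0005 × 111320 × 0.5329 ≈ 29.66 m.
Ratio: 51.726 / 29.66 = cos 21.67° / cos 57.8° ≈ 1.7440.

1.744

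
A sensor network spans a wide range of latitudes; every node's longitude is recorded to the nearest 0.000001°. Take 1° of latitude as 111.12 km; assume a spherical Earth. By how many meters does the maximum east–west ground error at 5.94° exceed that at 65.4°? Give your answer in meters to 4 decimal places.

0.0321 meters

Rounding to 6 decimal places leaves the longitude within ±5e-07° of the true value.
Error at 5.94° = 5e-07° × 111120 × cos 5.94° ≈ 0.05556 × 0.9946 = 0.055262 m.
Error at 65.4° = 5e-07° × 111120 × cos 65.4° ≈ 0.05556 × 0.4163 = 0.023129 m.
Difference: 0.055262 − 0.023129 = 0.032133 m.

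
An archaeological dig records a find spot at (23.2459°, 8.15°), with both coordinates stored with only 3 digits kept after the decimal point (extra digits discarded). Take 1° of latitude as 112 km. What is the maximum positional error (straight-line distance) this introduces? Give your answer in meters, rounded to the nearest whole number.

Truncating at 3 decimal places can drop up to a full unit in the last place, so each coordinate may be off by as much as 0.001°.
Latitude error → 0.001 × 112000 = 112 m along the meridian.
Longitude error → 0.001 × 112000 × cos 23.2459° = 0.001 × 112000 × 0.9188 ≈ 102.908 m.
The two errors are perpendicular, so the maximum displacement is √(112² + 102.908²) ≈ 152.099 m.

152 meters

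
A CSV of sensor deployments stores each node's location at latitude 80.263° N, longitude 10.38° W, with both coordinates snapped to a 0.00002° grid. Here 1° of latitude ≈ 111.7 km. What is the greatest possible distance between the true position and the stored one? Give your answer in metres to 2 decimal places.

1.13 metres

With a 0.00002° grid the true value lies within half a step, ±0.00002°/2 = ±1e-05°, of the stored one.
N–S: 1e-05° × 111700 m/° = 1.117 m.
Longitude error → 1e-05 × 111700 × cos 80.263° = 1e-05 × 111700 × 0.1691 ≈ 0.188914 m.
Combining orthogonally: (1.117² + 0.188914²)^½ ≈ 1.13286 m.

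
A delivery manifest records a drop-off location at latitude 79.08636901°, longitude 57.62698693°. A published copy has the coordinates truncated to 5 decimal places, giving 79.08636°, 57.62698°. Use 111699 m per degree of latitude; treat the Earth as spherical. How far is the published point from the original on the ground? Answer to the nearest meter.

The latitude changed by +0.00000901° and the longitude by +0.00000693°.
N–S: 0.00000901° × 111699 m/° = 1.00641 m.
East–west at this latitude: 0.00000693° × 111699 × cos 79.0864° ≈ 0.00000693 × 21147.9 = 0.146555 m.
Combined displacement = (1.00641² + 0.146555²)^½ ≈ 1.01702 m.

1 meters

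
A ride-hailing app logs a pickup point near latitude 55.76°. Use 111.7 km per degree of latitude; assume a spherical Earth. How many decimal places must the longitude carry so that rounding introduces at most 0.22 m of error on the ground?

6 decimal places

At 55.76° one degree of longitude covers 111700 × cos 55.76° ≈ 111700 × 0.5627 ≈ 62849.2 m.
N decimal places → at most half a unit in the last place, 0.5 × 10⁻ᴺ° = 62849.2/2 × 10⁻ᴺ m.
Need 0.5 × 62849.2 × 10⁻ᴺ ≤ 0.22 → 10⁻ᴺ ≤ 7.001e-06, so N ≥ 5.15.
At 5 places the error can reach 0.314 m, but 6 places keeps it to 0.0314 m.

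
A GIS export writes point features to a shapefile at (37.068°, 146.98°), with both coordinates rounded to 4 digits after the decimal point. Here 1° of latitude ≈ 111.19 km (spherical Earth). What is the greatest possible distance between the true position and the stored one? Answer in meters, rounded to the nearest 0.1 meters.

7.1 meters

Rounding to 4 decimal places leaves each coordinate within ±5e-05° of the true value.
N–S: 5e-05° × 111190 m/° = 5.5595 m.
East–west component at 37.068°: 5e-05° × 111190 × cos 37.068° ≈ 5e-05 × 88720.8 ≈ 4.43604 m.
The two errors are perpendicular, so the maximum displacement is √(5.5595² + 4.43604²) ≈ 7.11242 m.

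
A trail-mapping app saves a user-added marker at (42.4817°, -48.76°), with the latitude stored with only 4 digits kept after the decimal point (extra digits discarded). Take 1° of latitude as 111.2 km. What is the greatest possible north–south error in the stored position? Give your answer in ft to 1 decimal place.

36.5 ft

Truncating at 4 decimal places can drop up to a full unit in the last place, so the latitude may be off by as much as 0.0001°.
Along the meridian that is 0.0001° × 111200 m/° = 11.12 m.
Converting: 11.12 m × 3.2808 ft/m ≈ 36.483 ft.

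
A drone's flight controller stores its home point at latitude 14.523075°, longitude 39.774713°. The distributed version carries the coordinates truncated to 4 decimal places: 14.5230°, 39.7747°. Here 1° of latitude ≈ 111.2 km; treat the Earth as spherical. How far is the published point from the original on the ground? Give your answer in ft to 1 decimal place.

27.7 ft

The latitude changed by +0.000075° and the longitude by +0.000013°.
North–south shift: 0.000075 × 111200 = 8.34 m.
East–west at this latitude: 0.000013° × 111200 × cos 14.523° ≈ 0.000013 × 107647 = 1.39941 m.
Hypotenuse of the two orthogonal shifts: √(8.34² + 1.39941²) = 8.45659 m.
Converting: 8.45659 m × 3.2808 ft/m ≈ 27.745 ft.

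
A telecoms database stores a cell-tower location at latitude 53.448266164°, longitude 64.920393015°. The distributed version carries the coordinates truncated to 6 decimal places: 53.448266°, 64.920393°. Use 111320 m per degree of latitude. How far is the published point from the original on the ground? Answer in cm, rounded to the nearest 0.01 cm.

Δlat = 53.448266164 − 53.448266 = +0.000000164°; Δlon = 64.920393015 − 64.920393 = +0.000000015°.
N–S: 0.000000164° × 111320 m/° = 0.0182565 m.
E–W at 53.4483°: 0.000000015° × 111320 × cos 53.4483° = 0.000000015 × 111320 × 0.5955 ≈ 0.000994447 m.
Combined displacement = (0.0182565² + 0.000994447²)^½ ≈ 0.0182835 m.
That is 0.0182835 m = 1.8284 cm.

1.83 cm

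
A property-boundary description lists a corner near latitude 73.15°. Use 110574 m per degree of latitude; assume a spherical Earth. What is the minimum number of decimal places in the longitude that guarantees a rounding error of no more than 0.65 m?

At 73.15° one degree of longitude covers 110574 × cos 73.15° ≈ 110574 × 0.2899 ≈ 32051.8 m.
N decimal places → at most half a unit in the last place, 0.5 × 10⁻ᴺ° = 32051.8/2 × 10⁻ᴺ m.
Need 0.5 × 32051.8 × 10⁻ᴺ ≤ 0.65 → 10⁻ᴺ ≤ 4.056e-05, so N ≥ 4.39.
N = 4 would give 1.6 m (too coarse); N = 5 gives 0.16 m ≤ 0.65 m.

5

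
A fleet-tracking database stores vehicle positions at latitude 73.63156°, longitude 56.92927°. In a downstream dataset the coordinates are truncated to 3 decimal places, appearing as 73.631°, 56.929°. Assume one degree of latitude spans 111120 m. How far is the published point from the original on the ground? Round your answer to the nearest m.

63 m

Δlat = 73.63156 − 73.631 = +0.00056°; Δlon = 56.92927 − 56.929 = +0.00027°.
N–S: 0.00056° × 111120 m/° = 62.2272 m.
E–W at 73.631°: 0.00027° × 111120 × cos 73.631° = 0.00027 × 111120 × 0.2818 ≈ 8.45535 m.
Hypotenuse of the two orthogonal shifts: √(62.2272² + 8.45535²) = 62.799 m.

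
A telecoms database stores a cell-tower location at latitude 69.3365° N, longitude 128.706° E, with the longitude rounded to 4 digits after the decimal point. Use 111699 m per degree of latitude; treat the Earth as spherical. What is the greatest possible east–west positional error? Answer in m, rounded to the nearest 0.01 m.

1.97 m

Rounding to 4 decimal places leaves the longitude within ±5e-05° of the true value.
One degree of longitude at 69.3365° is 111699 × cos 69.3365° ≈ 111699 × 0.3529 = 39416.2 m.
East–west error: 5e-05° × 39416.2 m/° ≈ 1.97081 m.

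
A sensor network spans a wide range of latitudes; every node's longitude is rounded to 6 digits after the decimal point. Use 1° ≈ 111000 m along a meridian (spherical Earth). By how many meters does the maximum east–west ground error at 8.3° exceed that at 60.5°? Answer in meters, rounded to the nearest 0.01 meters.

Rounding to 6 decimal places leaves the longitude within ±5e-07° of the true value.
At 8.3°: 5e-07° × 111000 × cos 8.3° = 5e-07 × 111000 × 0.9895 ≈ 0.054919 m.
Error at 60.5° = 5e-07° × 111000 × cos 60.5° ≈ 0.0555 × 0.4924 = 0.02733 m.
Difference: 0.054919 − 0.02733 = 0.027589 m.

0.03 meters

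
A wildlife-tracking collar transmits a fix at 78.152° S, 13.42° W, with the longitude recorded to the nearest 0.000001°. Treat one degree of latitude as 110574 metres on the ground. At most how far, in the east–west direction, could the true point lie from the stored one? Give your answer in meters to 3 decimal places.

Rounding to 6 decimal places leaves the longitude within ±5e-07° of the true value.
At latitude 78.152° a degree of longitude spans 110574 m × cos 78.152° = 110574 × 0.2053 ≈ 22702.6 m.
Maximum E–W displacement: 5e-07 × 22702.6 = 0.0113513 m.

0.011 meters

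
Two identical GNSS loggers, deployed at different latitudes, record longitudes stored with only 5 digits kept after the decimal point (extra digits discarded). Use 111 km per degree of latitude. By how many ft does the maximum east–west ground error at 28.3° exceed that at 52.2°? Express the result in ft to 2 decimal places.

Truncating at 5 decimal places can drop up to a full unit in the last place, so the longitude may be off by as much as 1e-05°.
Error at 28.3° = 1e-05° × 111000 × cos 28.3° ≈ 1.11 × 0.8805 = 0.97733 m.
At 52.2°: 1e-05° × 111000 × cos 52.2° = 1e-05 × 111000 × 0.6129 ≈ 0.68033 m.
Difference: 0.97733 − 0.68033 = 0.297 m.
In feet: 0.297003 m ÷ 0.3048 ≈ 0.97442 ft.

0.97 ft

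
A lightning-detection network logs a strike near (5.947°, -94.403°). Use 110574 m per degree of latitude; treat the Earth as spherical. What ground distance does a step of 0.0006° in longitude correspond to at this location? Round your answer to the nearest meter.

One degree of longitude here spans 110574 × cos 5.947° = 110574 × 0.9946 ≈ 109979 m; 0.0006° of that is 65.9873 m.

66 meters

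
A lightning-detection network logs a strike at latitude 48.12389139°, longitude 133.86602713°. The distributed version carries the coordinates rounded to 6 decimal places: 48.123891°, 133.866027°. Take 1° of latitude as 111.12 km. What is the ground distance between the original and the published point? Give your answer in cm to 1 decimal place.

4.4 cm

The latitude changed by +0.00000039° and the longitude by +0.00000013°.
N–S: 0.00000039° × 111120 m/° = 0.0433368 m.
E–W at 48.1239°: 0.00000013° × 111120 × cos 48.1239° = 0.00000013 × 111120 × 0.6675 ≈ 0.00964276 m.
Hypotenuse of the two orthogonal shifts: √(0.0433368² + 0.00964276²) = 0.0443966 m.
That is 0.0443966 m = 4.4397 cm.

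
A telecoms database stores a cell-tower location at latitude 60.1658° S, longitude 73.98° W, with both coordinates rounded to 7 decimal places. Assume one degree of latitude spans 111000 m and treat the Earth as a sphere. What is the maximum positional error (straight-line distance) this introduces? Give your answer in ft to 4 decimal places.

0.0203 ft

Rounding to 7 decimal places leaves each coordinate within ±5e-08° of the true value.
N–S: 5e-08° × 111000 m/° = 0.00555 m.
East–west component at 60.1658°: 5e-08° × 111000 × cos 60.1658° ≈ 5e-08 × 55221.6 ≈ 0.00276108 m.
Worst case both components are at the extreme and orthogonal: √(0.00555² + 0.00276108²) ≈ 0.00619888 m.
Converting: 0.00619888 m × 3.2808 ft/m ≈ 0.020338 ft.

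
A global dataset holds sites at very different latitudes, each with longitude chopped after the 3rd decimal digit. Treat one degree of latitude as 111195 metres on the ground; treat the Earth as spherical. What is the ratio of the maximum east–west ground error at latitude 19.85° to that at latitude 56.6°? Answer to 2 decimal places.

Truncating at 3 decimal places can drop up to a full unit in the last place, so the longitude may be off by as much as 0.001°.
Error at 19.85° = 0.001° × 111195 × cos 19.85° ≈ 111.2 × 0.9406 = 104.59 m.
Error at 56.6° = 0.001° × 111195 × cos 56.6° ≈ 111.2 × 0.5505 = 61.211 m.
Ratio: 104.59 / 61.211 = cos 19.85° / cos 56.6° ≈ 1.7087.

1.71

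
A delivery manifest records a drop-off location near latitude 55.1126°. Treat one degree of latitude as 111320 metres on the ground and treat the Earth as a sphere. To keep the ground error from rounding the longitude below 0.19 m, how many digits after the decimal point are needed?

At 55.1126° one degree of longitude covers 111320 × cos 55.1126° ≈ 111320 × 0.5720 ≈ 63671.2 m.
N decimal places → at most half a unit in the last place, 0.5 × 10⁻ᴺ° = 63671.2/2 × 10⁻ᴺ m.
Need 0.5 × 63671.2 × 10⁻ᴺ ≤ 0.19 → 10⁻ᴺ ≤ 5.968e-06, so N ≥ 5.22.
So 6 decimal places suffice (0.0318 m); 5 would allow up to 0.318 m.

6 decimal places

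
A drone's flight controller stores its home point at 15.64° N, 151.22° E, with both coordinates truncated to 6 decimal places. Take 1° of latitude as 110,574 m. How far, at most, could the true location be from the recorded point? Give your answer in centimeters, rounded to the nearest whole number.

Truncating at 6 decimal places can drop up to a full unit in the last place, so each coordinate may be off by as much as 1e-06°.
N–S: 1e-06° × 110574 m/° = 0.110574 m.
East–west component at 15.64°: 1e-06° × 110574 × cos 15.64° ≈ 1e-06 × 106480 ≈ 0.10648 m.
The two errors are perpendicular, so the maximum displacement is √(0.110574² + 0.10648²) ≈ 0.153508 m.
That is 0.153508 m = 15.351 cm.

15 centimeters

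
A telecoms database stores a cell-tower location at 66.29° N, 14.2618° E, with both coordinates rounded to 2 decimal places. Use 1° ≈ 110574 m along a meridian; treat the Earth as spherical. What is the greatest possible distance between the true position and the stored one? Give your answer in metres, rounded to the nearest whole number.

596 metres

Rounding to 2 decimal places leaves each coordinate within ±0.005° of the true value.
Latitude error → 0.005 × 110574 = 552.87 m along the meridian.
East–west component at 66.29°: 0.005° × 110574 × cos 66.29° ≈ 0.005 × 44462.6 ≈ 222.313 m.
Combining orthogonally: (552.87² + 222.313²)^½ ≈ 595.893 m.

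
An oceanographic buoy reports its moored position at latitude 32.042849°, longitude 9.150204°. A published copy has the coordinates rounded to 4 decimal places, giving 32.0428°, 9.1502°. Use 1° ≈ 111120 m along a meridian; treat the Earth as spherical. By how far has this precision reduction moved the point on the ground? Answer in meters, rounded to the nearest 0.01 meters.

5.46 meters

The latitude changed by +0.000049° and the longitude by +0.000004°.
N–S: 0.000049° × 111120 m/° = 5.44488 m.
East–west at this latitude: 0.000004° × 111120 × cos 32.0428° ≈ 0.000004 × 94191.1 = 0.376764 m.
Distance: √(5.44488² + 0.376764²) ≈ 5.4579 m.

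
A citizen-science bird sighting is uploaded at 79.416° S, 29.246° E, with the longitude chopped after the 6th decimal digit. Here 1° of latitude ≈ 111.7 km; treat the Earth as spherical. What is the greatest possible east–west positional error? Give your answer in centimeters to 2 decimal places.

Truncating at 6 decimal places can drop up to a full unit in the last place, so the longitude may be off by as much as 1e-06°.
Parallels shrink by cos φ, so at 79.416° a degree of longitude is 111700 × 0.1837 ≈ 20516.7 m.
So at most 1e-06° × 20516.7 ≈ 0.0205167 m east–west.
That is 0.0205167 m = 2.0517 cm.

2.05 centimeters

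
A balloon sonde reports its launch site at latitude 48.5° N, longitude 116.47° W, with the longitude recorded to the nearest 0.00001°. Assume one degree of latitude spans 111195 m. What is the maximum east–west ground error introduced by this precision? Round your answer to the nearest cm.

Rounding to 5 decimal places leaves the longitude within ±5e-06° of the true value.
At latitude 48.5° a degree of longitude spans 111195 m × cos 48.5° = 111195 × 0.6626 ≈ 73680 m.
Maximum E–W displacement: 5e-06 × 73680 = 0.3684 m.
That is 0.3684 m = 36.84 cm.

37 cm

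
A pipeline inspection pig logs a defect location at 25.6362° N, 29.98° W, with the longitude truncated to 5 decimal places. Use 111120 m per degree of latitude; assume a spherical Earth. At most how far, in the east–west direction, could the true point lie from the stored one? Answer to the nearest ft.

Truncating at 5 decimal places can drop up to a full unit in the last place, so the longitude may be off by as much as 1e-05°.
At latitude 25.6362° a degree of longitude spans 111120 m × cos 25.6362° = 111120 × 0.9016 ≈ 100181 m.
Maximum E–W displacement: 1e-05 × 100181 = 1.00181 m.
Converting: 1.00181 m × 3.2808 ft/m ≈ 3.2868 ft.

3 ft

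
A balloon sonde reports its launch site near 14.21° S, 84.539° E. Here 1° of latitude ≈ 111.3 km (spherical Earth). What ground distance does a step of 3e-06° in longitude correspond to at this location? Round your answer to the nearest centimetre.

32 centimetres

3e-06° of longitude at 14.21° is 3e-06 × 111300 × cos 14.21° ≈ 3e-06 × 107895 = 0.323684 m.
That is 0.323684 m = 32.368 cm.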